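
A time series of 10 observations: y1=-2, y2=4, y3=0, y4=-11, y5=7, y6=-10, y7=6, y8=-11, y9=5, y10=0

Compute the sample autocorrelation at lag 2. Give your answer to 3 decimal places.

Mean ȳ = (-2 + 4 + 0 − 11 + 7 − 10 + 6 − 11 + 5 + 0)/10 = -1.2000
Numerator Σ_{t=1}^{8}(y_t−ȳ)(y_{t+2}−ȳ) = 222.3200
Denominator Σ(y_t−ȳ)² = 457.6000
r_2 = 222.3200 / 457.6000 = 0.486

0.486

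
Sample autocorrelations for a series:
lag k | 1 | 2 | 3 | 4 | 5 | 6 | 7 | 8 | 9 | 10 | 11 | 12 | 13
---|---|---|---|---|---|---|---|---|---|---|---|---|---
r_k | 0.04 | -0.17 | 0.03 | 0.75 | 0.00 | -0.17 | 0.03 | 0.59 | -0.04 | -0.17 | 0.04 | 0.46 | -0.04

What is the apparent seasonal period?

The largest autocorrelation is r_4 = 0.75, with weaker echoes at lags 8 (0.59) and 12 (0.46); the remaining lags stay at or below 0.04.
The dominant spike at lag 4 indicates a seasonal period of 4.

4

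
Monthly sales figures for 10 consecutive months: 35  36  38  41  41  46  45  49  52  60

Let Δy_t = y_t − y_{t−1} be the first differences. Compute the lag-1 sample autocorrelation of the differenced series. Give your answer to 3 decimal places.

First differences Δy: 1, 2, 3, 0, 5, -1, 4, 3, 8
Mean of differences = 2.7778
Numerator Σ(Δy_t−Δȳ)(Δy_{t+1}−Δȳ) = -17.1605
Denominator Σ(Δy_t−Δȳ)² = 59.5556
r_1(Δy) = -17.1605 / 59.5556 = -0.288

-0.288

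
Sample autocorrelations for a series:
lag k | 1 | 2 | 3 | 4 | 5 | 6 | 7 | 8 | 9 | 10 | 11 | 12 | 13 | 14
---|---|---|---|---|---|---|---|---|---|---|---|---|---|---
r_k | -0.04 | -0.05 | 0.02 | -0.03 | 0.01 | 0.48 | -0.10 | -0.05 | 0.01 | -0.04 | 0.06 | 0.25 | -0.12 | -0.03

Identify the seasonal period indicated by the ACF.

6

The largest autocorrelation is r_6 = 0.48, with a weaker echo at lag 12 (0.25); the remaining lags stay at or below 0.06.
The dominant spike at lag 6 indicates a seasonal period of 6.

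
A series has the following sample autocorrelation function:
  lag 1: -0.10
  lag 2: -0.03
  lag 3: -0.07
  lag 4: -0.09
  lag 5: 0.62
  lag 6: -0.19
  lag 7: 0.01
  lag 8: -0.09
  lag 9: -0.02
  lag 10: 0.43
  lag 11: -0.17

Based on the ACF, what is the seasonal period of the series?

The largest autocorrelation is r_5 = 0.62, with a weaker echo at lag 10 (0.43); the remaining lags stay at or below 0.01.
The dominant spike at lag 5 indicates a seasonal period of 5.

5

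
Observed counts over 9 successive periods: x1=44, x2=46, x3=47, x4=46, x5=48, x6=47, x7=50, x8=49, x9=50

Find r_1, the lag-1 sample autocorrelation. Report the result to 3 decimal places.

Mean x̄ = (44 + 46 + 47 + 46 + 48 + 47 + 50 + 49 + 50)/9 = 47.4444
Numerator Σ_{t=1}^{8}(x_t−x̄)(x_{t+1}−x̄) = 12.0247
Denominator Σ(x_t−x̄)² = 32.2222
r_1 = 12.0247 / 32.2222 = 0.373

0.373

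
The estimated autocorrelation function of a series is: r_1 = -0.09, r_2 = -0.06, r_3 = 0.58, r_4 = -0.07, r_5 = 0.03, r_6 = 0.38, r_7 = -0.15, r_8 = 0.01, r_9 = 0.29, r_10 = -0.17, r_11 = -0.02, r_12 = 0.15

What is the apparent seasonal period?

The largest autocorrelation is r_3 = 0.58, with weaker echoes at lags 6 (0.38), 9 (0.29) and 12 (0.15); the remaining lags stay at or below 0.03.
The dominant spike at lag 3 indicates a seasonal period of 3.

3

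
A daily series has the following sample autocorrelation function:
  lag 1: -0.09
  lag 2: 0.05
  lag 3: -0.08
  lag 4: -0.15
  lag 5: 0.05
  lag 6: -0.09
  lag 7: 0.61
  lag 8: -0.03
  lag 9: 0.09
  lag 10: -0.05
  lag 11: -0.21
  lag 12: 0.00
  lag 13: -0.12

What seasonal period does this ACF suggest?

7

The largest autocorrelation is r_7 = 0.61; the remaining lags stay at or below 0.09.
The dominant spike at lag 7 indicates a seasonal period of 7.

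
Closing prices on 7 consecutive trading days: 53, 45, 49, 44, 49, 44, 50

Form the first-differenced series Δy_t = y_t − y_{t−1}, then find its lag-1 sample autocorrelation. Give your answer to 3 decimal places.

-0.701

First differences Δy: -8, 4, -5, 5, -5, 6
Mean of differences = -0.5000
Numerator Σ(Δy_t−Δȳ)(Δy_{t+1}−Δȳ) = -132.7500
Denominator Σ(Δy_t−Δȳ)² = 189.5000
r_1(Δy) = -132.7500 / 189.5000 = -0.701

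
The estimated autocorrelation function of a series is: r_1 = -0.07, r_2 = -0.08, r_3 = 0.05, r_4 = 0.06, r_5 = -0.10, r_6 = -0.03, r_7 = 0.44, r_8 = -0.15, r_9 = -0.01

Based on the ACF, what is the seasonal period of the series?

7

The largest autocorrelation is r_7 = 0.44; the remaining lags stay at or below 0.06.
The dominant spike at lag 7 indicates a seasonal period of 7.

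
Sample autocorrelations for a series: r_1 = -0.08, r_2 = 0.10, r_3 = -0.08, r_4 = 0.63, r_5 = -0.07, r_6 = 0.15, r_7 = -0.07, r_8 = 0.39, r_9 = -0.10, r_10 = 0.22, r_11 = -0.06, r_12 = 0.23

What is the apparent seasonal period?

4

The largest autocorrelation is r_4 = 0.63, with weaker echoes at lags 8 (0.39) and 12 (0.23); the remaining lags stay at or below 0.22.
The dominant spike at lag 4 indicates a seasonal period of 4.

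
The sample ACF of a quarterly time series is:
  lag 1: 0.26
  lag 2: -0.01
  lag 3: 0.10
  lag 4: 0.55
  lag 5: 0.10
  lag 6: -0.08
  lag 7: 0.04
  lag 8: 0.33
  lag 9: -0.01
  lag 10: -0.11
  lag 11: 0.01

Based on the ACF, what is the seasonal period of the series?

4

The largest autocorrelation is r_4 = 0.55, with a weaker echo at lag 8 (0.33); the remaining lags stay at or below 0.26.
The dominant spike at lag 4 indicates a seasonal period of 4.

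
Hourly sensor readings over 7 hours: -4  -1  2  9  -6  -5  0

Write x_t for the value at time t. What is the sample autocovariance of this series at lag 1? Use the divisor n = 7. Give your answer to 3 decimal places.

-0.746

Mean x̄ = (-4 − 1 + 2 + 9 − 6 − 5 + 0)/7 = -0.7143
Σ_{t=1}^{6}(x_t−x̄)(x_{t+1}−x̄) = -5.2245
γ_1 = -5.2245 / 7 = -0.746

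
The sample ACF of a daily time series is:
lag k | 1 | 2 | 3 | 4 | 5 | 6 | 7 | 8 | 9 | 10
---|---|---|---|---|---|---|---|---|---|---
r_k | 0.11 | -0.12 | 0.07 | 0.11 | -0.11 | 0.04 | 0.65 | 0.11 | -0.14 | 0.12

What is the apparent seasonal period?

The largest autocorrelation is r_7 = 0.65; the remaining lags stay at or below 0.12.
The dominant spike at lag 7 indicates a seasonal period of 7.

7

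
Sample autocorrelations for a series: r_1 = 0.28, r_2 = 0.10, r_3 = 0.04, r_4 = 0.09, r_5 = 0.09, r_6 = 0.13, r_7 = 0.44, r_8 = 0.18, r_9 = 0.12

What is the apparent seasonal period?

The largest autocorrelation is r_7 = 0.44; the remaining lags stay at or below 0.28. The elevated value at lag 1 (0.28), dropping to 0.10 at lag 2, reflects decaying short-term dependence rather than seasonality.
The dominant spike at lag 7 indicates a seasonal period of 7.

7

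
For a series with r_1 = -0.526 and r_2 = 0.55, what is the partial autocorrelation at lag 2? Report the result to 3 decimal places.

φ_{22} = (r_2 − r_1²) / (1 − r_1²)
r_1² = (-0.526)² = 0.276676
Numerator = 0.55 − 0.2767 = 0.2733; denominator = 1 − 0.2767 = 0.7233
φ_{22} = 0.2733 / 0.7233 = 0.378

0.378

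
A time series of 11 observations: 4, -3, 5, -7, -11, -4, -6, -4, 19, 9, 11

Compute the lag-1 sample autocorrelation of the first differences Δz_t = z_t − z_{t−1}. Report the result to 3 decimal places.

-0.379

First differences Δz: -7, 8, -12, -4, 7, -2, 2, 23, -10, 2
Mean of differences = 0.7000
Numerator Σ(Δz_t−Δz̄)(Δz_{t+1}−Δz̄) = -362.8900
Denominator Σ(Δz_t−Δz̄)² = 958.1000
r_1(Δz) = -362.8900 / 958.1000 = -0.379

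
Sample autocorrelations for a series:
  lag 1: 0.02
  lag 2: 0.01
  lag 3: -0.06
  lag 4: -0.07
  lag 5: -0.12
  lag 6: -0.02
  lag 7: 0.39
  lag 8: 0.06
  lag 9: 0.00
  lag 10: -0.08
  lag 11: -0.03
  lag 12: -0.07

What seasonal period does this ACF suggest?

The largest autocorrelation is r_7 = 0.39; the remaining lags stay at or below 0.06.
The dominant spike at lag 7 indicates a seasonal period of 7.

7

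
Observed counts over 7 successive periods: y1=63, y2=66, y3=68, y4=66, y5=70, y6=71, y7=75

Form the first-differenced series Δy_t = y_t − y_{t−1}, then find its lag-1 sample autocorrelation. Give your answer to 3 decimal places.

-0.462

First differences Δy: 3, 2, -2, 4, 1, 4
Mean of differences = 2.0000
Numerator Σ(Δy_t−Δȳ)(Δy_{t+1}−Δȳ) = -12.0000
Denominator Σ(Δy_t−Δȳ)² = 26.0000
r_1(Δy) = -12.0000 / 26.0000 = -0.462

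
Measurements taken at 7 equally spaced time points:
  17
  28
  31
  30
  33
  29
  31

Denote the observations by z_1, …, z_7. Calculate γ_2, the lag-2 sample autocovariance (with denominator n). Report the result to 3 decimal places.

-0.808

Mean z̄ = (17 + 28 + 31 + 30 + 33 + 29 + 31)/7 = 28.4286
Deviations: -11.4286, -0.4286, 2.5714, 1.5714, 4.5714, 0.5714, 2.5714
Σ_{t=1}^{5}(z_t−z̄)(z_{t+2}−z̄) = -5.6531
γ_2 = -5.6531 / 7 = -0.808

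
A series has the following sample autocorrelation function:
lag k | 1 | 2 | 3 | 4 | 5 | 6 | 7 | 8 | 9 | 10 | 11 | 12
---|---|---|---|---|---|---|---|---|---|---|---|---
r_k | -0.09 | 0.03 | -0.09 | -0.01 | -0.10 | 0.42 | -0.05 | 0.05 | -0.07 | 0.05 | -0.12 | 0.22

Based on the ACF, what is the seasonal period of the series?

The largest autocorrelation is r_6 = 0.42, with a weaker echo at lag 12 (0.22); the remaining lags stay at or below 0.05.
The dominant spike at lag 6 indicates a seasonal period of 6.

6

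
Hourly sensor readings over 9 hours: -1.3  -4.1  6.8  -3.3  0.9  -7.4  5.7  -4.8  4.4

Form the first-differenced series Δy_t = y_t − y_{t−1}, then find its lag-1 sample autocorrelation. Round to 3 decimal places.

First differences Δy: -2.8, 10.9, -10.1, 4.2, -8.3, 13.1, -10.5, 9.2
Mean of differences = 0.7125
Numerator Σ(Δy_t−Δȳ)(Δy_{t+1}−Δȳ) = -560.7789
Denominator Σ(Δy_t−Δȳ)² = 677.6288
r_1(Δy) = -560.7789 / 677.6288 = -0.828

-0.828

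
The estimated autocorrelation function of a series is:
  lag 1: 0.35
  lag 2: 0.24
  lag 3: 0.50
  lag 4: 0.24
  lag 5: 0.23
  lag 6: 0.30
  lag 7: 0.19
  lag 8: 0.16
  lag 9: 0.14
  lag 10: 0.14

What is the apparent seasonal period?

The largest autocorrelation is r_3 = 0.50; the remaining lags stay at or below 0.35. The elevated value at lag 1 (0.35), dropping to 0.24 at lag 2, reflects decaying short-term dependence rather than seasonality.
The dominant spike at lag 3 indicates a seasonal period of 3.

3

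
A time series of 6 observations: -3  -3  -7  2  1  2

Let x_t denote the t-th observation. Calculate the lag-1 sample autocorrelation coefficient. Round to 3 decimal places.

Mean x̄ = (-3 − 3 − 7 + 2 + 1 + 2)/6 = -1.3333
Σ(x_t−x̄)(x_{t+1}−x̄) = (2.7778) + (9.4444) + (-18.8889) + (7.7778) + (7.7778) = 8.8889
Denominator Σ(x_t−x̄)² = 65.3333
r_1 = 8.8889 / 65.3333 = 0.136

0.136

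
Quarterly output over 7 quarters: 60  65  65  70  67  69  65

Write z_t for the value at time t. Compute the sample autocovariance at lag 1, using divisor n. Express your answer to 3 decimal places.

1.120

Mean z̄ = (60 + 65 + 65 + 70 + 67 + 69 + 65)/7 = 65.8571
Deviations: -5.8571, -0.8571, -0.8571, 4.1429, 1.1429, 3.1429, -0.8571
Σ_{t=1}^{6}(z_t−z̄)(z_{t+1}−z̄) = 7.8367
γ_1 = 7.8367 / 7 = 1.120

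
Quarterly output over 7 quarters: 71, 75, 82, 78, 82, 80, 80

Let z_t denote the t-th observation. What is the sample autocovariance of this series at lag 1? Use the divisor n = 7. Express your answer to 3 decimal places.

Mean z̄ = (71 + 75 + 82 + 78 + 82 + 80 + 80)/7 = 78.2857
Deviations: -7.2857, -3.2857, 3.7143, -0.2857, 3.7143, 1.7143, 1.7143
Σ_{t=1}^{6}(z_t−z̄)(z_{t+1}−z̄) = 18.9184
γ_1 = 18.9184 / 7 = 2.703

2.703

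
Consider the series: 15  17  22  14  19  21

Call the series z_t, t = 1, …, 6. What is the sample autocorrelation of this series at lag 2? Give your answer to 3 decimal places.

Mean z̄ = (15 + 17 + 22 + 14 + 19 + 21)/6 = 18.0000
Deviations from mean: -3.0000, -1.0000, 4.0000, -4.0000, 1.0000, 3.0000
Numerator Σ_{t=1}^{4}(z_t−z̄)(z_{t+2}−z̄) = -16.0000
Denominator Σ(z_t−z̄)² = 52.0000
r_2 = -16.0000 / 52.0000 = -0.308

-0.308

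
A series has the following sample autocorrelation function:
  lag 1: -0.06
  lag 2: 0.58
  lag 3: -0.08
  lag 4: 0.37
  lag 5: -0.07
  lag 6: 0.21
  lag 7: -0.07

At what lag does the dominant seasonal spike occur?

The largest autocorrelation is r_2 = 0.58, with weaker echoes at lags 4 (0.37) and 6 (0.21); the remaining lags stay at or below -0.06.
The dominant spike at lag 2 indicates a seasonal period of 2.

2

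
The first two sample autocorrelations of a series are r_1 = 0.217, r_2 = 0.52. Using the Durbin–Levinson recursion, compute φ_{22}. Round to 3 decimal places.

φ_{22} = (r_2 − r_1²) / (1 − r_1²)
r_1² = (0.217)² = 0.047089
Numerator = 0.52 − 0.0471 = 0.4729; denominator = 1 − 0.0471 = 0.9529
φ_{22} = 0.4729 / 0.9529 = 0.496

0.496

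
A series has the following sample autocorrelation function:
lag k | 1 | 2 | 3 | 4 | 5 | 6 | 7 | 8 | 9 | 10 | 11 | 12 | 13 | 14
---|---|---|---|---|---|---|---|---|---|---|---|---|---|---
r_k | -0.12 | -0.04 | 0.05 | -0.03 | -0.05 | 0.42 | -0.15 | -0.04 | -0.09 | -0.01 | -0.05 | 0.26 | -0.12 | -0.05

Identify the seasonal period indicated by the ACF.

The largest autocorrelation is r_6 = 0.42, with a weaker echo at lag 12 (0.26); the remaining lags stay at or below 0.05.
The dominant spike at lag 6 indicates a seasonal period of 6.

6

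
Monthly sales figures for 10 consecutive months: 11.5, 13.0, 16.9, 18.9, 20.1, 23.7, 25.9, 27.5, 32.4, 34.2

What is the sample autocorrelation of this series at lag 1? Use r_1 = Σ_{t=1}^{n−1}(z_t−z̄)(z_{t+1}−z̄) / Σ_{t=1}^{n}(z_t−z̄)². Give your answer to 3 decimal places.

Mean z̄ = (11.5 + 13.0 + 16.9 + 18.9 + 20.1 + 23.7 + 25.9 + 27.5 + 32.4 + 34.2)/10 = 22.4100
Numerator Σ_{t=1}^{9}(z_t−z̄)(z_{t+1}−z̄) = 369.8779
Denominator Σ(z_t−z̄)² = 534.1490
r_1 = 369.8779 / 534.1490 = 0.692

0.692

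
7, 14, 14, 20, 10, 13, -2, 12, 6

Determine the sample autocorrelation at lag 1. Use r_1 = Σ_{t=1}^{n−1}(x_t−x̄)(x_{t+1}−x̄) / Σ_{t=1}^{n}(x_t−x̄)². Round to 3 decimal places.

-0.093

Mean x̄ = (7 + 14 + 14 + 20 + 10 + 13 − 2 + 12 + 6)/9 = 10.4444
Numerator Σ_{t=1}^{8}(x_t−x̄)(x_{t+1}−x̄) = -29.0864
Denominator Σ(x_t−x̄)² = 312.2222
r_1 = -29.0864 / 312.2222 = -0.093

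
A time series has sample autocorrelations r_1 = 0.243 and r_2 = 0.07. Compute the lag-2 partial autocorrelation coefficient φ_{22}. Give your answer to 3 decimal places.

0.012

φ_{22} = (r_2 − r_1²) / (1 − r_1²)
r_1² = (0.243)² = 0.059049
Numerator = 0.07 − 0.0590 = 0.0110; denominator = 1 − 0.0590 = 0.9410
φ_{22} = 0.0110 / 0.9410 = 0.012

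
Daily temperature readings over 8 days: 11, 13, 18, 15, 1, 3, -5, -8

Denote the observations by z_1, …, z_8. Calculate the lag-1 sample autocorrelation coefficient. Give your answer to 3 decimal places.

Mean z̄ = (11 + 13 + 18 + 15 + 1 + 3 − 5 − 8)/8 = 6.0000
Deviations from mean: 5.0000, 7.0000, 12.0000, 9.0000, -5.0000, -3.0000, -11.0000, -14.0000
Numerator Σ_{t=1}^{7}(z_t−z̄)(z_{t+1}−z̄) = 384.0000
Denominator Σ(z_t−z̄)² = 650.0000
r_1 = 384.0000 / 650.0000 = 0.591

0.591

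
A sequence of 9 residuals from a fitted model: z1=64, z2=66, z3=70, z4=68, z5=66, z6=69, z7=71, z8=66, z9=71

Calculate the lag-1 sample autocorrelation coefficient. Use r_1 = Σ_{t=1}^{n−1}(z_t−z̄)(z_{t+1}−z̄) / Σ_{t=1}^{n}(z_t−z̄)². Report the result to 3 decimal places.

-0.138

Mean z̄ = (64 + 66 + 70 + 68 + 66 + 69 + 71 + 66 + 71)/9 = 67.8889
Numerator Σ_{t=1}^{8}(z_t−z̄)(z_{t+1}−z̄) = -7.0123
Denominator Σ(z_t−z̄)² = 50.8889
r_1 = -7.0123 / 50.8889 = -0.138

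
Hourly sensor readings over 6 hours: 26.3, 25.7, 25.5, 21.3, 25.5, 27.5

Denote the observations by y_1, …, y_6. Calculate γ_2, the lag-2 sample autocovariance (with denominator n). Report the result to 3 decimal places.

-1.693

Mean ȳ = (26.3 + 25.7 + 25.5 + 21.3 + 25.5 + 27.5)/6 = 25.3000
Σ_{t=1}^{4}(y_t−ȳ)(y_{t+2}−ȳ) = -10.1600
γ_2 = -10.1600 / 6 = -1.693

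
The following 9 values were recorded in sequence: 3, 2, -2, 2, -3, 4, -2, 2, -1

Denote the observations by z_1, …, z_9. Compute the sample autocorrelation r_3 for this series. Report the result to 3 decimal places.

Mean z̄ = (3 + 2 − 2 + 2 − 3 + 4 − 2 + 2 − 1)/9 = 0.5556
Σ(z_t−z̄)(z_{t+3}−z̄) = (3.5309) + (-5.1358) + (-8.8025) + (-3.6914) + (-5.1358) + (-5.3580) = -24.5926
Denominator Σ(z_t−z̄)² = 52.2222
r_3 = -24.5926 / 52.2222 = -0.471

-0.471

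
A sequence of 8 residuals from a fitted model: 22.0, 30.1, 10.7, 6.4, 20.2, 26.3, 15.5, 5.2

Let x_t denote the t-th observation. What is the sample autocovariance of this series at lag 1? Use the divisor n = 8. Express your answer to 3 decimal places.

6.122

Mean x̄ = (22.0 + 30.1 + 10.7 + 6.4 + 20.2 + 26.3 + 15.5 + 5.2)/8 = 17.0500
Deviations: 4.9500, 13.0500, -6.3500, -10.6500, 3.1500, 9.2500, -1.5500, -11.8500
Σ_{t=1}^{7}(x_t−x̄)(x_{t+1}−x̄) = 48.9775
γ_1 = 48.9775 / 8 = 6.122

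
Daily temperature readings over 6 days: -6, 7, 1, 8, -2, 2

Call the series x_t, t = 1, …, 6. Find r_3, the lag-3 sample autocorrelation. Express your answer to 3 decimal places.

-0.483

Mean x̄ = (-6 + 7 + 1 + 8 − 2 + 2)/6 = 1.6667
Deviations from mean: -7.6667, 5.3333, -0.6667, 6.3333, -3.6667, 0.3333
Numerator Σ_{t=1}^{3}(x_t−x̄)(x_{t+3}−x̄) = -68.3333
Denominator Σ(x_t−x̄)² = 141.3333
r_3 = -68.3333 / 141.3333 = -0.483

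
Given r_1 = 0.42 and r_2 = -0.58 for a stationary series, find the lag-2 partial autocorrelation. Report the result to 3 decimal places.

-0.918

φ_{22} = (r_2 − r_1²) / (1 − r_1²)
r_1² = (0.42)² = 0.1764
Numerator = -0.58 − 0.1764 = -0.7564; denominator = 1 − 0.1764 = 0.8236
φ_{22} = -0.7564 / 0.8236 = -0.918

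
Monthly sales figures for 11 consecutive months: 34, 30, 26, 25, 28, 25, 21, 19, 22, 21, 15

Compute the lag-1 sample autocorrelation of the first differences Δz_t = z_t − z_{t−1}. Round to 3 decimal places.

0.053

First differences Δz: -4, -4, -1, 3, -3, -4, -2, 3, -1, -6
Mean of differences = -1.9000
Numerator Σ(Δz_t−Δz̄)(Δz_{t+1}−Δz̄) = 4.2900
Denominator Σ(Δz_t−Δz̄)² = 80.9000
r_1(Δz) = 4.2900 / 80.9000 = 0.053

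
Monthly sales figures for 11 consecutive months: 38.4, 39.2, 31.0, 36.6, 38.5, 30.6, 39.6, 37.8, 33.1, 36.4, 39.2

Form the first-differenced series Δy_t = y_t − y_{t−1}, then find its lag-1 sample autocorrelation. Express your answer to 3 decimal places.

First differences Δy: 0.8, -8.2, 5.6, 1.9, -7.9, 9.0, -1.8, -4.7, 3.3, 2.8
Mean of differences = 0.0800
Numerator Σ(Δy_t−Δȳ)(Δy_{t+1}−Δȳ) = -141.7424
Denominator Σ(Δy_t−Δȳ)² = 290.2560
r_1(Δy) = -141.7424 / 290.2560 = -0.488

-0.488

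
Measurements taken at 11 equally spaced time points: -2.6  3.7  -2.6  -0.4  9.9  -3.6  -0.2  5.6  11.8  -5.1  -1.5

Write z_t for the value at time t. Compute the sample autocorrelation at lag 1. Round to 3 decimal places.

Mean z̄ = (-2.6 + 3.7 − 2.6 − 0.4 + 9.9 − 3.6 − 0.2 + 5.6 + 11.8 − 5.1 − 1.5)/11 = 1.3636
Numerator Σ_{t=1}^{10}(z_t−z̄)(z_{t+1}−z̄) = -72.5550
Denominator Σ(z_t−z̄)² = 316.7855
r_1 = -72.5550 / 316.7855 = -0.229

-0.229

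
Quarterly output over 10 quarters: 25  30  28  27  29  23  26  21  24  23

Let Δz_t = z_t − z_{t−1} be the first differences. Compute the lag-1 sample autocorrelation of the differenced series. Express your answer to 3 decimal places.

-0.655

First differences Δz: 5, -2, -1, 2, -6, 3, -5, 3, -1
Mean of differences = -0.2222
Numerator Σ(Δz_t−Δz̄)(Δz_{t+1}−Δz̄) = -74.3827
Denominator Σ(Δz_t−Δz̄)² = 113.5556
r_1(Δz) = -74.3827 / 113.5556 = -0.655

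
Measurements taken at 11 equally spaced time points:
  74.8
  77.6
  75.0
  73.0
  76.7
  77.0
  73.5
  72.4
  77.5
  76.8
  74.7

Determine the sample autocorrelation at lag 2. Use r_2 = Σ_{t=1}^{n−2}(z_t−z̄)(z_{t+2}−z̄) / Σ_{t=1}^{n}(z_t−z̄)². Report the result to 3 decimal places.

-0.759

Mean z̄ = (74.8 + 77.6 + 75.0 + 73.0 + 76.7 + 77.0 + 73.5 + 72.4 + 77.5 + 76.8 + 74.7)/11 = 75.3636
Numerator Σ_{t=1}^{9}(z_t−z̄)(z_{t+2}−z̄) = -26.4308
Denominator Σ(z_t−z̄)² = 34.8255
r_2 = -26.4308 / 34.8255 = -0.759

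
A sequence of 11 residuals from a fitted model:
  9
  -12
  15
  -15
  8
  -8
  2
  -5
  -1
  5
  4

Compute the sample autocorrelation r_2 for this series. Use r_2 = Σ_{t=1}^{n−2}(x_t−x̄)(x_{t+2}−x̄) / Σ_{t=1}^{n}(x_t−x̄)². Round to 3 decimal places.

Mean x̄ = (9 − 12 + 15 − 15 + 8 − 8 + 2 − 5 − 1 + 5 + 4)/11 = 0.1818
Numerator Σ_{t=1}^{9}(x_t−x̄)(x_{t+2}−x̄) = 580.6612
Denominator Σ(x_t−x̄)² = 873.6364
r_2 = 580.6612 / 873.6364 = 0.665

0.665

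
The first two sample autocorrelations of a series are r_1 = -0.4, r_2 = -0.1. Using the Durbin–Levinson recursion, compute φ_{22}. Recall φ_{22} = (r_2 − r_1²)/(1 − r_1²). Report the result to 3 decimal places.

-0.310

φ_{22} = (r_2 − r_1²) / (1 − r_1²)
r_1² = (-0.4)² = 0.16
Numerator = -0.1 − 0.1600 = -0.2600; denominator = 1 − 0.1600 = 0.8400
φ_{22} = -0.2600 / 0.8400 = -0.310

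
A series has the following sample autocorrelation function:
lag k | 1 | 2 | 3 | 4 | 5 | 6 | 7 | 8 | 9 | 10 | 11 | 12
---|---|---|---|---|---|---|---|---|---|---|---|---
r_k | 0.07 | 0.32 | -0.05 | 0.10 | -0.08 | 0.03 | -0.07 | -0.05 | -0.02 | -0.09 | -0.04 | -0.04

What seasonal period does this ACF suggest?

The largest autocorrelation is r_2 = 0.32; the remaining lags stay at or below 0.10.
The dominant spike at lag 2 indicates a seasonal period of 2.

2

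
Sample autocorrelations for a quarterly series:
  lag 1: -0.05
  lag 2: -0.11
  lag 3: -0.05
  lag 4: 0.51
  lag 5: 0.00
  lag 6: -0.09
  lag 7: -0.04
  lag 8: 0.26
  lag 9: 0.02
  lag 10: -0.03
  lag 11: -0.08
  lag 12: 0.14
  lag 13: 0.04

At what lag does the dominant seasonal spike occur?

4

The largest autocorrelation is r_4 = 0.51, with a weaker echo at lag 8 (0.26); the remaining lags stay at or below 0.14.
The dominant spike at lag 4 indicates a seasonal period of 4.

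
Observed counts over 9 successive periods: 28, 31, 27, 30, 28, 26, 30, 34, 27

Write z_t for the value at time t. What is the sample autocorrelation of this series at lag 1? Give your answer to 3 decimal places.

Mean z̄ = (28 + 31 + 27 + 30 + 28 + 26 + 30 + 34 + 27)/9 = 29.0000
Numerator Σ_{t=1}^{8}(z_t−z̄)(z_{t+1}−z̄) = -14.0000
Denominator Σ(z_t−z̄)² = 50.0000
r_1 = -14.0000 / 50.0000 = -0.280

-0.280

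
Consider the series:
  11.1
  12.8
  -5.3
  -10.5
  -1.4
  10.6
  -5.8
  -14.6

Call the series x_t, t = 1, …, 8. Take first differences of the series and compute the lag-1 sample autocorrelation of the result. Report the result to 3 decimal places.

First differences Δx: 1.7, -18.1, -5.2, 9.1, 12.0, -16.4, -8.8
Mean of differences = -3.6714
Numerator Σ(Δx_t−Δx̄)(Δx_{t+1}−Δx̄) = -9.0180
Denominator Σ(Δx_t−Δx̄)² = 836.3943
r_1(Δx) = -9.0180 / 836.3943 = -0.011

-0.011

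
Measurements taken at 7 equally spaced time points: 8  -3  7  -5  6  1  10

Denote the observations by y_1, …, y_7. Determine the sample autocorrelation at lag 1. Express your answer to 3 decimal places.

-0.626

Mean ȳ = (8 − 3 + 7 − 5 + 6 + 1 + 10)/7 = 3.4286
Deviations from mean: 4.5714, -6.4286, 3.5714, -8.4286, 2.5714, -2.4286, 6.5714
Σ(y_t−ȳ)(y_{t+1}−ȳ) = (-29.3878) + (-22.9592) + (-30.1020) + (-21.6735) + (-6.2449) + (-15.9592) = -126.3265
Denominator Σ(y_t−ȳ)² = 201.7143
r_1 = -126.3265 / 201.7143 = -0.626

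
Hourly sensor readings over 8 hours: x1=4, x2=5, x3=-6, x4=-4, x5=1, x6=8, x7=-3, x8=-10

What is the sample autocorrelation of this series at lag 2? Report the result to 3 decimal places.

Mean x̄ = (4 + 5 − 6 − 4 + 1 + 8 − 3 − 10)/8 = -0.6250
Deviations from mean: 4.6250, 5.6250, -5.3750, -3.3750, 1.6250, 8.6250, -2.3750, -9.3750
Σ(x_t−x̄)(x_{t+2}−x̄) = (-24.8594) + (-18.9844) + (-8.7344) + (-29.1094) + (-3.8594) + (-80.8594) = -166.4063
Denominator Σ(x_t−x̄)² = 263.8750
r_2 = -166.4063 / 263.8750 = -0.631

-0.631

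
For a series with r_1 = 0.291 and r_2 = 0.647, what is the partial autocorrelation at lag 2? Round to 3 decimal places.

φ_{22} = (r_2 − r_1²) / (1 − r_1²)
r_1² = (0.291)² = 0.084681
Numerator = 0.647 − 0.0847 = 0.5623; denominator = 1 − 0.0847 = 0.9153
φ_{22} = 0.5623 / 0.9153 = 0.614

0.614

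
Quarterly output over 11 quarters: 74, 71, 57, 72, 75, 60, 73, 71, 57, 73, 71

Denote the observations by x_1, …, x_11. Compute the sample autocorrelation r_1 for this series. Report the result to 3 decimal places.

Mean x̄ = (74 + 71 + 57 + 72 + 75 + 60 + 73 + 71 + 57 + 73 + 71)/11 = 68.5455
Numerator Σ_{t=1}^{10}(x_t−x̄)(x_{t+1}−x̄) = -183.6612
Denominator Σ(x_t−x̄)² = 480.7273
r_1 = -183.6612 / 480.7273 = -0.382

-0.382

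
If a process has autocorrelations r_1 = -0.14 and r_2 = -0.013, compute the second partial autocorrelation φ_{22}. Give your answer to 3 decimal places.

φ_{22} = (r_2 − r_1²) / (1 − r_1²)
r_1² = (-0.14)² = 0.0196
Numerator = -0.013 − 0.0196 = -0.0326; denominator = 1 − 0.0196 = 0.9804
φ_{22} = -0.0326 / 0.9804 = -0.033

-0.033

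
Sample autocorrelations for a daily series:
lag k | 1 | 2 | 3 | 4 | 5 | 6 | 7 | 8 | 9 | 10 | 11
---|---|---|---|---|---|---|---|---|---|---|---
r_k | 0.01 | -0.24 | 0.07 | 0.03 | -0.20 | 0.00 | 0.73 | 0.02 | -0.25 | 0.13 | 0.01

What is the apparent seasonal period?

7

The largest autocorrelation is r_7 = 0.73; the remaining lags stay at or below 0.13.
The dominant spike at lag 7 indicates a seasonal period of 7.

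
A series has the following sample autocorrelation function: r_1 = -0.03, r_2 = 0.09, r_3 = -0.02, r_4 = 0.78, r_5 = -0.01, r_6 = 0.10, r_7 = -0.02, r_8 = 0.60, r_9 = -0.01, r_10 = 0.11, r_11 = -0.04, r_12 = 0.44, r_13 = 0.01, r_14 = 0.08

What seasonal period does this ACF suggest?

4

The largest autocorrelation is r_4 = 0.78, with weaker echoes at lags 8 (0.60) and 12 (0.44); the remaining lags stay at or below 0.11.
The dominant spike at lag 4 indicates a seasonal period of 4.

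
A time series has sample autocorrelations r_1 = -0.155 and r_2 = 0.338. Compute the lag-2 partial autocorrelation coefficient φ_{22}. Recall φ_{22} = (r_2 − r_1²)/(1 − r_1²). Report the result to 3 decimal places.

φ_{22} = (r_2 − r_1²) / (1 − r_1²)
r_1² = (-0.155)² = 0.024025
Numerator = 0.338 − 0.0240 = 0.3140; denominator = 1 − 0.0240 = 0.9760
φ_{22} = 0.3140 / 0.9760 = 0.322

0.322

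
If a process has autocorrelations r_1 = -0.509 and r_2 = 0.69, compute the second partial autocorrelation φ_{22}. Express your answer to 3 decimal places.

φ_{22} = (r_2 − r_1²) / (1 − r_1²)
r_1² = (-0.509)² = 0.259081
Numerator = 0.69 − 0.2591 = 0.4309; denominator = 1 − 0.2591 = 0.7409
φ_{22} = 0.4309 / 0.7409 = 0.582

0.582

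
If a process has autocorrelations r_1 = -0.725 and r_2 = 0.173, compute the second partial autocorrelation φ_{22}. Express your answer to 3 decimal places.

φ_{22} = (r_2 − r_1²) / (1 − r_1²)
r_1² = (-0.725)² = 0.525625
Numerator = 0.173 − 0.5256 = -0.3526; denominator = 1 − 0.5256 = 0.4744
φ_{22} = -0.3526 / 0.4744 = -0.743

-0.743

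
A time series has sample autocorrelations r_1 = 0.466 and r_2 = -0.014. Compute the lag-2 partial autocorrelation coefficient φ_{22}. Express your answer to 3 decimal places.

φ_{22} = (r_2 − r_1²) / (1 − r_1²)
r_1² = (0.466)² = 0.217156
Numerator = -0.014 − 0.2172 = -0.2312; denominator = 1 − 0.2172 = 0.7828
φ_{22} = -0.2312 / 0.7828 = -0.295

-0.295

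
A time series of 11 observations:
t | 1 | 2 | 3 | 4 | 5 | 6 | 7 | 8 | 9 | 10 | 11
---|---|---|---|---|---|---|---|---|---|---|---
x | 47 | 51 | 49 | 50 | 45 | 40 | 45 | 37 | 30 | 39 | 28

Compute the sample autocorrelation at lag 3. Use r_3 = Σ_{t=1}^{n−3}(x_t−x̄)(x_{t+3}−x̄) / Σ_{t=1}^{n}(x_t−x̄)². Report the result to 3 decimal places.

Mean x̄ = (47 + 51 + 49 + 50 + 45 + 40 + 45 + 37 + 30 + 39 + 28)/11 = 41.9091
Numerator Σ_{t=1}^{8}(x_t−x̄)(x_{t+3}−x̄) = 147.6116
Denominator Σ(x_t−x̄)² = 614.9091
r_3 = 147.6116 / 614.9091 = 0.240

0.240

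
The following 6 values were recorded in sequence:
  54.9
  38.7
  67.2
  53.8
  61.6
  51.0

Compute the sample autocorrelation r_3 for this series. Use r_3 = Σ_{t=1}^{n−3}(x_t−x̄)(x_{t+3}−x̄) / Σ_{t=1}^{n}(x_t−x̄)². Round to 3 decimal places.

Mean x̄ = (54.9 + 38.7 + 67.2 + 53.8 + 61.6 + 51.0)/6 = 54.5333
Deviations from mean: 0.3667, -15.8333, 12.6667, -0.7333, 7.0667, -3.5333
Numerator Σ_{t=1}^{3}(x_t−x̄)(x_{t+3}−x̄) = -156.9133
Denominator Σ(x_t−x̄)² = 474.2333
r_3 = -156.9133 / 474.2333 = -0.331

-0.331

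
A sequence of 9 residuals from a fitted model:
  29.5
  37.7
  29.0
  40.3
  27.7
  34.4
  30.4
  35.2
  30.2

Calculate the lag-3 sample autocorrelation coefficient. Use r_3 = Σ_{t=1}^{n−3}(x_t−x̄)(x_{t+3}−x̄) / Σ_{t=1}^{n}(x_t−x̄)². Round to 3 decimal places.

-0.590

Mean x̄ = (29.5 + 37.7 + 29.0 + 40.3 + 27.7 + 34.4 + 30.4 + 35.2 + 30.2)/9 = 32.7111
Σ(x_t−x̄)(x_{t+3}−x̄) = (-24.3688) + (-24.9999) + (-6.2677) + (-17.5388) + (-12.4721) + (-4.2410) = -89.8881
Denominator Σ(x_t−x̄)² = 152.3689
r_3 = -89.8881 / 152.3689 = -0.590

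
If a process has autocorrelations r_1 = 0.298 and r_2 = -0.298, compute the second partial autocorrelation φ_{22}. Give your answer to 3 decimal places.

φ_{22} = (r_2 − r_1²) / (1 − r_1²)
r_1² = (0.298)² = 0.088804
Numerator = -0.298 − 0.0888 = -0.3868; denominator = 1 − 0.0888 = 0.9112
φ_{22} = -0.3868 / 0.9112 = -0.425

-0.425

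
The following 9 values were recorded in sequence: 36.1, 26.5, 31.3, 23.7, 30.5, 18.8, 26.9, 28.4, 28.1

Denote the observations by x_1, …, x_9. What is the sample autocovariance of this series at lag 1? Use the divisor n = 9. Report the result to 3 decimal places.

-6.358

Mean x̄ = (36.1 + 26.5 + 31.3 + 23.7 + 30.5 + 18.8 + 26.9 + 28.4 + 28.1)/9 = 27.8111
Σ_{t=1}^{8}(x_t−x̄)(x_{t+1}−x̄) = -57.2257
γ_1 = -57.2257 / 9 = -6.358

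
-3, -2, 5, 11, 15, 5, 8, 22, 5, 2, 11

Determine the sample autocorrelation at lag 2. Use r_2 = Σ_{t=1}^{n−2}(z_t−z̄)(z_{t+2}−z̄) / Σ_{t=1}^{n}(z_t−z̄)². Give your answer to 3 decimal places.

Mean z̄ = (-3 − 2 + 5 + 11 + 15 + 5 + 8 + 22 + 5 + 2 + 11)/11 = 7.1818
Numerator Σ_{t=1}^{9}(z_t−z̄)(z_{t+2}−z̄) = -151.0661
Denominator Σ(z_t−z̄)² = 539.6364
r_2 = -151.0661 / 539.6364 = -0.280

-0.280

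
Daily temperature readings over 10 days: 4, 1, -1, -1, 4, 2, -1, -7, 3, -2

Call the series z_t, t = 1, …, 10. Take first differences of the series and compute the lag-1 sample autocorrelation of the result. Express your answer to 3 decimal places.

First differences Δz: -3, -2, 0, 5, -2, -3, -6, 10, -5
Mean of differences = -0.6667
Numerator Σ(Δz_t−Δz̄)(Δz_{t+1}−Δz̄) = -89.1111
Denominator Σ(Δz_t−Δz̄)² = 208.0000
r_1(Δz) = -89.1111 / 208.0000 = -0.428

-0.428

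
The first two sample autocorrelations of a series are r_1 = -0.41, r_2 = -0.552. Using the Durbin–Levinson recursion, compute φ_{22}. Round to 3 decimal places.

-0.866

φ_{22} = (r_2 − r_1²) / (1 − r_1²)
r_1² = (-0.41)² = 0.1681
Numerator = -0.552 − 0.1681 = -0.7201; denominator = 1 − 0.1681 = 0.8319
φ_{22} = -0.7201 / 0.8319 = -0.866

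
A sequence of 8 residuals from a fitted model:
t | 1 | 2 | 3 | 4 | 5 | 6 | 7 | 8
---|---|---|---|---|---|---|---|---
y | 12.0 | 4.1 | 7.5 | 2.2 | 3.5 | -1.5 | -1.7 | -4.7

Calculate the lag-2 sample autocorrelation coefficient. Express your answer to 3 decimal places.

Mean ȳ = (12.0 + 4.1 + 7.5 + 2.2 + 3.5 − 1.5 − 1.7 − 4.7)/8 = 2.6750
Deviations from mean: 9.3250, 1.4250, 4.8250, -0.4750, 0.8250, -4.1750, -4.3750, -7.3750
Σ(y_t−ȳ)(y_{t+2}−ȳ) = (44.9931) + (-0.6769) + (3.9806) + (1.9831) + (-3.6094) + (30.7906) = 77.4613
Denominator Σ(y_t−ȳ)² = 204.1350
r_2 = 77.4613 / 204.1350 = 0.379

0.379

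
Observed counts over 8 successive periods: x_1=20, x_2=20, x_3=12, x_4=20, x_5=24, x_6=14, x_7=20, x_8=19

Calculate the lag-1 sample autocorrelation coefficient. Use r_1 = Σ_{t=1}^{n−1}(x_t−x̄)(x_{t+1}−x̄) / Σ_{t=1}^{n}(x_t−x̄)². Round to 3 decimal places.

-0.389

Mean x̄ = (20 + 20 + 12 + 20 + 24 + 14 + 20 + 19)/8 = 18.6250
Numerator Σ_{t=1}^{7}(x_t−x̄)(x_{t+1}−x̄) = -39.6406
Denominator Σ(x_t−x̄)² = 101.8750
r_1 = -39.6406 / 101.8750 = -0.389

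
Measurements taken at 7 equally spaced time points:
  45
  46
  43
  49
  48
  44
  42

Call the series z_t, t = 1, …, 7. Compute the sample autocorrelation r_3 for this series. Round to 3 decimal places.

Mean z̄ = (45 + 46 + 43 + 49 + 48 + 44 + 42)/7 = 45.2857
Deviations from mean: -0.2857, 0.7143, -2.2857, 3.7143, 2.7143, -1.2857, -3.2857
Σ(z_t−z̄)(z_{t+3}−z̄) = (-1.0612) + (1.9388) + (2.9388) + (-12.2041) = -8.3878
Denominator Σ(z_t−z̄)² = 39.4286
r_3 = -8.3878 / 39.4286 = -0.213

-0.213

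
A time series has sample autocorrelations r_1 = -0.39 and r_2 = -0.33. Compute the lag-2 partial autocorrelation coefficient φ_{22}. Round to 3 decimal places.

φ_{22} = (r_2 − r_1²) / (1 − r_1²)
r_1² = (-0.39)² = 0.1521
Numerator = -0.33 − 0.1521 = -0.4821; denominator = 1 − 0.1521 = 0.8479
φ_{22} = -0.4821 / 0.8479 = -0.569

-0.569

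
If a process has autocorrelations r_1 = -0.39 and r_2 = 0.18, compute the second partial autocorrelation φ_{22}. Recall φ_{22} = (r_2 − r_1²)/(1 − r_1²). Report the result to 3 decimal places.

φ_{22} = (r_2 − r_1²) / (1 − r_1²)
r_1² = (-0.39)² = 0.1521
Numerator = 0.18 − 0.1521 = 0.0279; denominator = 1 − 0.1521 = 0.8479
φ_{22} = 0.0279 / 0.8479 = 0.033

0.033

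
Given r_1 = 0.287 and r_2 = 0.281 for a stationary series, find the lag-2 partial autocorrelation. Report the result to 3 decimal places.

φ_{22} = (r_2 − r_1²) / (1 − r_1²)
r_1² = (0.287)² = 0.082369
Numerator = 0.281 − 0.0824 = 0.1986; denominator = 1 − 0.0824 = 0.9176
φ_{22} = 0.1986 / 0.9176 = 0.216

0.216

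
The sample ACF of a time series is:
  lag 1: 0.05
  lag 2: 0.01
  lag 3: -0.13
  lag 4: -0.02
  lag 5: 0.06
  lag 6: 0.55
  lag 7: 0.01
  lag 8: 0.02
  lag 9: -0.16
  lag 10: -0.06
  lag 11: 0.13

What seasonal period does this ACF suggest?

The largest autocorrelation is r_6 = 0.55; the remaining lags stay at or below 0.13.
The dominant spike at lag 6 indicates a seasonal period of 6.

6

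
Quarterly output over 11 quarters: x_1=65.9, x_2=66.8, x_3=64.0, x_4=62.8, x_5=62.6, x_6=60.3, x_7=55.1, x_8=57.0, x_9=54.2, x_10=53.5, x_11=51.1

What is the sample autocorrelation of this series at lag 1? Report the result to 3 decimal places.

Mean x̄ = (65.9 + 66.8 + 64.0 + 62.8 + 62.6 + 60.3 + 55.1 + 57.0 + 54.2 + 53.5 + 51.1)/11 = 59.3909
Numerator Σ_{t=1}^{10}(x_t−x̄)(x_{t+1}−x̄) = 210.1354
Denominator Σ(x_t−x̄)² = 295.7691
r_1 = 210.1354 / 295.7691 = 0.710

0.710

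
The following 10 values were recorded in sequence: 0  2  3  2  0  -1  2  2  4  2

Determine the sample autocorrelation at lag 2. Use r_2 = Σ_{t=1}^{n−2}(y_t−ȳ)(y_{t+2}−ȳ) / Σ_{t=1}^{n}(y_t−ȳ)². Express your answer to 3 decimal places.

Mean ȳ = (0 + 2 + 3 + 2 + 0 − 1 + 2 + 2 + 4 + 2)/10 = 1.6000
Numerator Σ_{t=1}^{8}(y_t−ȳ)(y_{t+2}−ȳ) = -5.9200
Denominator Σ(y_t−ȳ)² = 20.4000
r_2 = -5.9200 / 20.4000 = -0.290

-0.290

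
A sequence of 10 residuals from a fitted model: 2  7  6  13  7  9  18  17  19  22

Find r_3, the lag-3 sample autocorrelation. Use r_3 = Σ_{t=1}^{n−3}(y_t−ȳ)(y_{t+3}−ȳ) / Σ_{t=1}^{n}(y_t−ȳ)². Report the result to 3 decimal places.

0.131

Mean ȳ = (2 + 7 + 6 + 13 + 7 + 9 + 18 + 17 + 19 + 22)/10 = 12.0000
Numerator Σ_{t=1}^{7}(y_t−ȳ)(y_{t+3}−ȳ) = 53.0000
Denominator Σ(y_t−ȳ)² = 406.0000
r_3 = 53.0000 / 406.0000 = 0.131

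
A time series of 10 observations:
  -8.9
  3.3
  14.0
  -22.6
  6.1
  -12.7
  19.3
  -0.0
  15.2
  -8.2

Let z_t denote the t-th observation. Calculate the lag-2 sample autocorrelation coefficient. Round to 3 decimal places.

0.350

Mean z̄ = (-8.9 + 3.3 + 14.0 − 22.6 + 6.1 − 12.7 + 19.3 − 0.0 + 15.2 − 8.2)/10 = 0.5500
Numerator Σ_{t=1}^{8}(z_t−z̄)(z_{t+2}−z̄) = 581.4700
Denominator Σ(z_t−z̄)² = 1663.1050
r_2 = 581.4700 / 1663.1050 = 0.350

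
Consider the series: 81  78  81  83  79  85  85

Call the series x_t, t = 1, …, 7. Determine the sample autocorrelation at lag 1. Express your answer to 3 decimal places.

0.061

Mean x̄ = (81 + 78 + 81 + 83 + 79 + 85 + 85)/7 = 81.7143
Deviations from mean: -0.7143, -3.7143, -0.7143, 1.2857, -2.7143, 3.2857, 3.2857
Numerator Σ_{t=1}^{6}(x_t−x̄)(x_{t+1}−x̄) = 2.7755
Denominator Σ(x_t−x̄)² = 45.4286
r_1 = 2.7755 / 45.4286 = 0.061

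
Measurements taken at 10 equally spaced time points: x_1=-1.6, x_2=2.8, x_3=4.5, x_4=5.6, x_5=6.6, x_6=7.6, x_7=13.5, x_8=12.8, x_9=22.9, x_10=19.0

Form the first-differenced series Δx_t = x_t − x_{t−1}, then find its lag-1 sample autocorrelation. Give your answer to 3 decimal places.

-0.646

First differences Δx: 4.4, 1.7, 1.1, 1.0, 1.0, 5.9, -0.7, 10.1, -3.9
Mean of differences = 2.2889
Numerator Σ(Δx_t−Δx̄)(Δx_{t+1}−Δx̄) = -84.4857
Denominator Σ(Δx_t−Δx̄)² = 130.8289
r_1(Δx) = -84.4857 / 130.8289 = -0.646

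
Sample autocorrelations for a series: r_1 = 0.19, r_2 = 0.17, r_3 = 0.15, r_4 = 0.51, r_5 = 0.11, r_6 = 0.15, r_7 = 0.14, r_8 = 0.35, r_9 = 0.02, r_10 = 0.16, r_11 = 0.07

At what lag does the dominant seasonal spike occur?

4

The largest autocorrelation is r_4 = 0.51, with a weaker echo at lag 8 (0.35); the remaining lags stay at or below 0.19.
The dominant spike at lag 4 indicates a seasonal period of 4.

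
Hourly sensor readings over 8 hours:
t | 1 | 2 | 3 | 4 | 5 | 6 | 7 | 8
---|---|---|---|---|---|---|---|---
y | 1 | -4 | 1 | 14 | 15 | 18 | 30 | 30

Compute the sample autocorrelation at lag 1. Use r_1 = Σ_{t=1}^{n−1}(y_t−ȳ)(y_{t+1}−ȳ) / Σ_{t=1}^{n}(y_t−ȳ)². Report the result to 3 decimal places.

Mean ȳ = (1 − 4 + 1 + 14 + 15 + 18 + 30 + 30)/8 = 13.1250
Deviations from mean: -12.1250, -17.1250, -12.1250, 0.8750, 1.8750, 4.8750, 16.8750, 16.8750
Numerator Σ_{t=1}^{7}(y_t−ȳ)(y_{t+1}−ȳ) = 782.4844
Denominator Σ(y_t−ȳ)² = 1184.8750
r_1 = 782.4844 / 1184.8750 = 0.660

0.660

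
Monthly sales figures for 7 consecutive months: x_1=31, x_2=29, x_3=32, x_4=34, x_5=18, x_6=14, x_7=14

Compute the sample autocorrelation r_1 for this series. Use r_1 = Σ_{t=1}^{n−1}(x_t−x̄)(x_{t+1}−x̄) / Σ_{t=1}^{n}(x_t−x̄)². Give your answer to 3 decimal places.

Mean x̄ = (31 + 29 + 32 + 34 + 18 + 14 + 14)/7 = 24.5714
Deviations from mean: 6.4286, 4.4286, 7.4286, 9.4286, -6.5714, -10.5714, -10.5714
Numerator Σ_{t=1}^{6}(x_t−x̄)(x_{t+1}−x̄) = 250.6735
Denominator Σ(x_t−x̄)² = 471.7143
r_1 = 250.6735 / 471.7143 = 0.531

0.531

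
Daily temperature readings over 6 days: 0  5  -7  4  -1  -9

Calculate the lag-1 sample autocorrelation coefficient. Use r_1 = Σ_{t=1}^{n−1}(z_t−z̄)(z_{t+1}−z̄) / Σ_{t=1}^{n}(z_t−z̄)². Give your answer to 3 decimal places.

-0.362

Mean z̄ = (0 + 5 − 7 + 4 − 1 − 9)/6 = -1.3333
Σ(z_t−z̄)(z_{t+1}−z̄) = (8.4444) + (-35.8889) + (-30.2222) + (1.7778) + (-2.5556) = -58.4444
Denominator Σ(z_t−z̄)² = 161.3333
r_1 = -58.4444 / 161.3333 = -0.362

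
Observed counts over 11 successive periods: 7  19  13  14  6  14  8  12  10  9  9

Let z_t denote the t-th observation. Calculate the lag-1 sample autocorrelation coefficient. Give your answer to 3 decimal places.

Mean z̄ = (7 + 19 + 13 + 14 + 6 + 14 + 8 + 12 + 10 + 9 + 9)/11 = 11.0000
Numerator Σ_{t=1}^{10}(z_t−z̄)(z_{t+1}−z̄) = -47.0000
Denominator Σ(z_t−z̄)² = 146.0000
r_1 = -47.0000 / 146.0000 = -0.322

-0.322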